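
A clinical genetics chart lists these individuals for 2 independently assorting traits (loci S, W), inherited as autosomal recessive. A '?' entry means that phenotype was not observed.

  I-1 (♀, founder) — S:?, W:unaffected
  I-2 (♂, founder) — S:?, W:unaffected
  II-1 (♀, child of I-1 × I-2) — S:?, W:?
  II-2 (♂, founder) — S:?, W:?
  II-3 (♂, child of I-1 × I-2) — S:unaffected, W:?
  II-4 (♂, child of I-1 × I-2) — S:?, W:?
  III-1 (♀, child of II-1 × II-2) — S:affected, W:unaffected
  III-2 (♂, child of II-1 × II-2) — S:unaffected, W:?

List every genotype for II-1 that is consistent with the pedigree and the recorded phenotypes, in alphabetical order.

S/I-1 ? ·: SS|Ss|ss
S/I-2 ? ·: SS|Ss|ss
S/II-1 ? I-1×I-2: Ss|ss
S/II-2 ? ·: Ss|ss
S/II-3 un I-1×I-2: SS|Ss
S/II-4 ? I-1×I-2: SS|Ss|ss
S/III-1 aff II-1×II-2: ss
S/III-2 un II-1×II-2: SS|Ss
⇒ S over [I-1,I-2,II-1,II-2,II-3,II-4,III-1,III-2]: 70 consistent
W/I-1 un ·: WW|Ww
W/I-2 un ·: WW|Ww
W/II-1 ? I-1×I-2: WW|Ww|ww
W/II-2 ? ·: WW|Ww|ww
W/II-3 ? I-1×I-2: WW|Ww|ww
W/II-4 ? I-1×I-2: WW|Ww|ww
W/III-1 un II-1×II-2: WW|Ww
W/III-2 ? II-1×II-2: WW|Ww|ww
⇒ W over [I-1,I-2,II-1,II-2,II-3,II-4,III-1,III-2]: 339 consistent

II-1 ∈ {Ss WW, Ss Ww, Ss ww, ss WW, ss Ww, ss ww}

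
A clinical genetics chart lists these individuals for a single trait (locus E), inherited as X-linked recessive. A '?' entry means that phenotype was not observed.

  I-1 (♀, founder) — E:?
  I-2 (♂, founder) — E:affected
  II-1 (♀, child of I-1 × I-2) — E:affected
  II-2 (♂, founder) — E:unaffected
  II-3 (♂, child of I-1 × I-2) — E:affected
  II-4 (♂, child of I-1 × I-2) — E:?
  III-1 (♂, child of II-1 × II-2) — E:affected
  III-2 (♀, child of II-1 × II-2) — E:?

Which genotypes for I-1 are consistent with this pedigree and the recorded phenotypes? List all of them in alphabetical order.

I-1 ∈ {X^EX^e, X^eX^e}

E/I-1 ? ·: X^EX^e|X^eX^e
E/I-2 aff ·: X^eY
E/II-1 aff I-1×I-2: X^eX^e
E/II-2 un ·: X^EY
E/II-3 aff I-1×I-2: X^eY
E/II-4 ? I-1×I-2: X^EY|X^eY
E/III-1 aff II-1×II-2: X^eY
E/III-2 ? II-1×II-2: X^EX^e
⇒ E over [I-1,I-2,II-1,II-2,II-3,II-4,III-1,III-2]: 3 consistent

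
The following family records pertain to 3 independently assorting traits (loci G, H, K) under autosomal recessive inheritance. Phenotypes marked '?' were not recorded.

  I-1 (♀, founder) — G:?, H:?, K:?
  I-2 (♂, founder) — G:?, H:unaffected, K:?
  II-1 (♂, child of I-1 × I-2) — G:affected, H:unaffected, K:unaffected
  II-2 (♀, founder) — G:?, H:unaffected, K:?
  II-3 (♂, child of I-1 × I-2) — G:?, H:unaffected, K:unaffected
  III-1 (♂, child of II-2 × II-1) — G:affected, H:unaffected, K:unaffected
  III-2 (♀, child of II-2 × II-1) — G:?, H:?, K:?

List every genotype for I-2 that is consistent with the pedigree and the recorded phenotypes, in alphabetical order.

I-2 ∈ {Gg HH KK, Gg HH Kk, Gg HH kk, Gg Hh KK, Gg Hh Kk, Gg Hh kk, gg HH KK, gg HH Kk, gg HH kk, gg Hh KK, gg Hh Kk, gg Hh kk}

G/I-1 ? ·: Gg|gg
G/I-2 ? ·: Gg|gg
G/II-1 aff I-1×I-2: gg
G/II-2 ? ·: Gg|gg
G/II-3 ? I-1×I-2: GG|Gg|gg
G/III-1 aff II-2×II-1: gg
G/III-2 ? II-2×II-1: Gg|gg
⇒ G over [I-1,I-2,II-1,II-2,II-3,III-1,III-2]: 24 consistent
H/I-1 ? ·: HH|Hh|hh
H/I-2 un ·: HH|Hh
H/II-1 un I-1×I-2: HH|Hh
H/II-2 un ·: HH|Hh
H/II-3 un I-1×I-2: HH|Hh
H/III-1 un II-2×II-1: HH|Hh
H/III-2 ? II-2×II-1: HH|Hh|hh
⇒ H over [I-1,I-2,II-1,II-2,II-3,III-1,III-2]: 115 consistent
K/I-1 ? ·: KK|Kk|kk
K/I-2 ? ·: KK|Kk|kk
K/II-1 un I-1×I-2: KK|Kk
K/II-2 ? ·: KK|Kk|kk
K/II-3 un I-1×I-2: KK|Kk
K/III-1 un II-2×II-1: KK|Kk
K/III-2 ? II-2×II-1: KK|Kk|kk
⇒ K over [I-1,I-2,II-1,II-2,II-3,III-1,III-2]: 162 consistent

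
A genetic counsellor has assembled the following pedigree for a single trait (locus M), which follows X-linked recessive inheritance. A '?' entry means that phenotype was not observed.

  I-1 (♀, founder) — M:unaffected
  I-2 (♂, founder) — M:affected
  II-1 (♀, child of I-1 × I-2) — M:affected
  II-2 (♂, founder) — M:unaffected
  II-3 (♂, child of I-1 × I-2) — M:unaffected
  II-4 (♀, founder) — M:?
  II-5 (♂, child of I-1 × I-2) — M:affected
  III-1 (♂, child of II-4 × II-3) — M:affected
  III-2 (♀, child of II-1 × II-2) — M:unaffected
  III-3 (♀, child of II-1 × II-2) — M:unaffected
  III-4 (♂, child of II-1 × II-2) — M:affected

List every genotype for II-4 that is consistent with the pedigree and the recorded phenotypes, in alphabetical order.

M/I-1 un ·: X^MX^m
M/I-2 aff ·: X^mY
M/II-1 aff I-1×I-2: X^mX^m
M/II-2 un ·: X^MY
M/II-3 un I-1×I-2: X^MY
M/II-4 ? ·: X^MX^m|X^mX^m
M/II-5 aff I-1×I-2: X^mY
M/III-1 aff II-4×II-3: X^mY
M/III-2 un II-1×II-2: X^MX^m
M/III-3 un II-1×II-2: X^MX^m
M/III-4 aff II-1×II-2: X^mY
⇒ M over [I-1,I-2,II-1,II-2,II-3,II-4,II-5,III-1,III-2,III-3,III-4]: 2 consistent

II-4 ∈ {X^MX^m, X^mX^m}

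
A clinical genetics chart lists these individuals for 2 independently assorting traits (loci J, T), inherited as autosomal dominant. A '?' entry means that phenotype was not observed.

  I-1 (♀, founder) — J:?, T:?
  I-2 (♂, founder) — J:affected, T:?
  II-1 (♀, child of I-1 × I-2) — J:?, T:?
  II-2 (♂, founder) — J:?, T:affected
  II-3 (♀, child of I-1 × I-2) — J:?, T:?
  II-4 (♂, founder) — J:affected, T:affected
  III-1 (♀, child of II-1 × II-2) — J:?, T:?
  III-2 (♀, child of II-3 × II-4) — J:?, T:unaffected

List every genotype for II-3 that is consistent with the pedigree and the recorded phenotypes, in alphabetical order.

J/I-1 ? ·: jj|Jj|JJ
J/I-2 aff ·: Jj|JJ
J/II-1 ? I-1×I-2: jj|Jj|JJ
J/II-2 ? ·: jj|Jj|JJ
J/II-3 ? I-1×I-2: jj|Jj|JJ
J/II-4 aff ·: Jj|JJ
J/III-1 ? II-1×II-2: jj|Jj|JJ
J/III-2 ? II-3×II-4: jj|Jj|JJ
⇒ J over [I-1,I-2,II-1,II-2,II-3,II-4,III-1,III-2]: 476 consistent
T/I-1 ? ·: tt|Tt|TT
T/I-2 ? ·: tt|Tt|TT
T/II-1 ? I-1×I-2: tt|Tt|TT
T/II-2 aff ·: Tt|TT
T/II-3 ? I-1×I-2: tt|Tt
T/II-4 aff ·: Tt
T/III-1 ? II-1×II-2: tt|Tt|TT
T/III-2 un II-3×II-4: tt
⇒ T over [I-1,I-2,II-1,II-2,II-3,II-4,III-1,III-2]: 83 consistent

II-3 ∈ {JJ Tt, JJ tt, Jj Tt, Jj tt, jj Tt, jj tt}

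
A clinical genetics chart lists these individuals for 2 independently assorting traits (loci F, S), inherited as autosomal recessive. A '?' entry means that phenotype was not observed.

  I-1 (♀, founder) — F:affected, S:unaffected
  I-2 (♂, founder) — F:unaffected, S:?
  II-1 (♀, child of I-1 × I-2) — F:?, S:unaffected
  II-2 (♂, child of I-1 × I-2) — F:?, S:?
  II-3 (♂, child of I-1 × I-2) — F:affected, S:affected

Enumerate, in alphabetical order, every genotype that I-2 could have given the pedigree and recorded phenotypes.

I-2 ∈ {Ff Ss, Ff ss}

F/I-1 aff ·: ff
F/I-2 un ·: Ff
F/II-1 ? I-1×I-2: Ff|ff
F/II-2 ? I-1×I-2: Ff|ff
F/II-3 aff I-1×I-2: ff
⇒ F over [I-1,I-2,II-1,II-2,II-3]: 4 consistent
S/I-1 un ·: Ss
S/I-2 ? ·: Ss|ss
S/II-1 un I-1×I-2: SS|Ss
S/II-2 ? I-1×I-2: SS|Ss|ss
S/II-3 aff I-1×I-2: ss
⇒ S over [I-1,I-2,II-1,II-2,II-3]: 8 consistent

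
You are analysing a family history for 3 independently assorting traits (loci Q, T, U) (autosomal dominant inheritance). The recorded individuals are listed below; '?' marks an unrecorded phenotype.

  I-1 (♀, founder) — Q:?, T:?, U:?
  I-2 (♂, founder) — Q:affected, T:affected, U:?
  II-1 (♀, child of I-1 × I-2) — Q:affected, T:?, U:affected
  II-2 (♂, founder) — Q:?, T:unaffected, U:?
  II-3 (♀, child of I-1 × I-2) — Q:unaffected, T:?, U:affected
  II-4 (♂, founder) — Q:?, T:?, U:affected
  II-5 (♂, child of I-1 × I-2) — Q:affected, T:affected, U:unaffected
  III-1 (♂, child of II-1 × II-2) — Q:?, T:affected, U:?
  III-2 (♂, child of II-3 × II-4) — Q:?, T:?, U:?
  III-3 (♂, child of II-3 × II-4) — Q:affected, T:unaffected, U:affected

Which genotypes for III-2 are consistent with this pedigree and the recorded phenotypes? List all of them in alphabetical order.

Q/I-1 ? ·: qq|Qq
Q/I-2 aff ·: Qq
Q/II-1 aff I-1×I-2: Qq|QQ
Q/II-2 ? ·: qq|Qq|QQ
Q/II-3 un I-1×I-2: qq
Q/II-4 ? ·: Qq|QQ
Q/II-5 aff I-1×I-2: Qq|QQ
Q/III-1 ? II-1×II-2: qq|Qq|QQ
Q/III-2 ? II-3×II-4: qq|Qq
Q/III-3 aff II-3×II-4: Qq
⇒ Q over [I-1,I-2,II-1,II-2,II-3,II-4,II-5,III-1,III-2,III-3]: 87 consistent
T/I-1 ? ·: tt|Tt|TT
T/I-2 aff ·: Tt|TT
T/II-1 ? I-1×I-2: Tt|TT
T/II-2 un ·: tt
T/II-3 ? I-1×I-2: tt|Tt
T/II-4 ? ·: tt|Tt
T/II-5 aff I-1×I-2: Tt|TT
T/III-1 aff II-1×II-2: Tt
T/III-2 ? II-3×II-4: tt|Tt|TT
T/III-3 un II-3×II-4: tt
⇒ T over [I-1,I-2,II-1,II-2,II-3,II-4,II-5,III-1,III-2,III-3]: 85 consistent
U/I-1 ? ·: uu|Uu
U/I-2 ? ·: uu|Uu
U/II-1 aff I-1×I-2: Uu|UU
U/II-2 ? ·: uu|Uu|UU
U/II-3 aff I-1×I-2: Uu|UU
U/II-4 aff ·: Uu|UU
U/II-5 un I-1×I-2: uu
U/III-1 ? II-1×II-2: uu|Uu|UU
U/III-2 ? II-3×II-4: uu|Uu|UU
U/III-3 aff II-3×II-4: Uu|UU
⇒ U over [I-1,I-2,II-1,II-2,II-3,II-4,II-5,III-1,III-2,III-3]: 305 consistent

III-2 ∈ {Qq TT UU, Qq TT Uu, Qq TT uu, Qq Tt UU, Qq Tt Uu, Qq Tt uu, Qq tt UU, Qq tt Uu, Qq tt uu, qq TT UU, qq TT Uu, qq TT uu, qq Tt UU, qq Tt Uu, qq Tt uu, qq tt UU, qq tt Uu, qq tt uu}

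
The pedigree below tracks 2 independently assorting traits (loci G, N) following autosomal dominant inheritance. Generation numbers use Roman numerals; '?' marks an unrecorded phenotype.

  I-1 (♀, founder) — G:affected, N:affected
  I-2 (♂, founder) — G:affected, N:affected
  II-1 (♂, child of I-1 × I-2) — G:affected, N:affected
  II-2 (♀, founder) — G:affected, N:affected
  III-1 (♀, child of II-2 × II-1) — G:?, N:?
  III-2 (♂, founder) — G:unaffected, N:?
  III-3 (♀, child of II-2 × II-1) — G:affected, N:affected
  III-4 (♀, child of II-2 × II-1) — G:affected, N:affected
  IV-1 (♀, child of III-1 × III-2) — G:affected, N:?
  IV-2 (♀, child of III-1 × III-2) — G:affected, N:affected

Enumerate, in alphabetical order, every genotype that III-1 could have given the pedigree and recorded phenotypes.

G/I-1 aff ·: Gg|GG
G/I-2 aff ·: Gg|GG
G/II-1 aff I-1×I-2: Gg|GG
G/II-2 aff ·: Gg|GG
G/III-1 ? II-2×II-1: Gg|GG
G/III-2 un ·: gg
G/III-3 aff II-2×II-1: Gg|GG
G/III-4 aff II-2×II-1: Gg|GG
G/IV-1 aff III-1×III-2: Gg
G/IV-2 aff III-1×III-2: Gg
⇒ G over [I-1,I-2,II-1,II-2,III-1,III-2,III-3,III-4,IV-1,IV-2]: 84 consistent
N/I-1 aff ·: Nn|NN
N/I-2 aff ·: Nn|NN
N/II-1 aff I-1×I-2: Nn|NN
N/II-2 aff ·: Nn|NN
N/III-1 ? II-2×II-1: nn|Nn|NN
N/III-2 ? ·: nn|Nn|NN
N/III-3 aff II-2×II-1: Nn|NN
N/III-4 aff II-2×II-1: Nn|NN
N/IV-1 ? III-1×III-2: nn|Nn|NN
N/IV-2 aff III-1×III-2: Nn|NN
⇒ N over [I-1,I-2,II-1,II-2,III-1,III-2,III-3,III-4,IV-1,IV-2]: 780 consistent

III-1 ∈ {GG NN, GG Nn, GG nn, Gg NN, Gg Nn, Gg nn}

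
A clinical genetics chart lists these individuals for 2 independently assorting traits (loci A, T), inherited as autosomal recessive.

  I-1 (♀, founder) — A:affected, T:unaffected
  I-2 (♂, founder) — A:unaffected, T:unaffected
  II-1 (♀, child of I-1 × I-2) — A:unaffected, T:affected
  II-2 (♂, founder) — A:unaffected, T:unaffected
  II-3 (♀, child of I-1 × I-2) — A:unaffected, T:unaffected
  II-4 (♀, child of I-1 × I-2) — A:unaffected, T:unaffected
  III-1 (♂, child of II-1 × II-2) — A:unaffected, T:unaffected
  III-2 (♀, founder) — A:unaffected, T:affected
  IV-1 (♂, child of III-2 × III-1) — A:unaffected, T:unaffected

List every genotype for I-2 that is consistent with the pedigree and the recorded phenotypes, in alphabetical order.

I-2 ∈ {AA Tt, Aa Tt}

A/I-1 aff ·: aa
A/I-2 un ·: AA|Aa
A/II-1 un I-1×I-2: Aa
A/II-2 un ·: AA|Aa
A/II-3 un I-1×I-2: Aa
A/II-4 un I-1×I-2: Aa
A/III-1 un II-1×II-2: AA|Aa
A/III-2 un ·: AA|Aa
A/IV-1 un III-2×III-1: AA|Aa
⇒ A over [I-1,I-2,II-1,II-2,II-3,II-4,III-1,III-2,IV-1]: 28 consistent
T/I-1 un ·: Tt
T/I-2 un ·: Tt
T/II-1 aff I-1×I-2: tt
T/II-2 un ·: TT|Tt
T/II-3 un I-1×I-2: TT|Tt
T/II-4 un I-1×I-2: TT|Tt
T/III-1 un II-1×II-2: Tt
T/III-2 aff ·: tt
T/IV-1 un III-2×III-1: Tt
⇒ T over [I-1,I-2,II-1,II-2,II-3,II-4,III-1,III-2,IV-1]: 8 consistent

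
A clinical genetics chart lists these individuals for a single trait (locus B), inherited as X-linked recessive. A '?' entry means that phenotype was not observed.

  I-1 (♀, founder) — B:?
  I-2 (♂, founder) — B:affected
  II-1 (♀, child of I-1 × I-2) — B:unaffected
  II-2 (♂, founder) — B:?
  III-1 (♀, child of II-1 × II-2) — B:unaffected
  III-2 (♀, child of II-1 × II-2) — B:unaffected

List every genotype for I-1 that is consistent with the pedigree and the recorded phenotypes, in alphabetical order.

B/I-1 ? ·: X^BX^B|X^BX^b
B/I-2 aff ·: X^bY
B/II-1 un I-1×I-2: X^BX^b
B/II-2 ? ·: X^BY|X^bY
B/III-1 un II-1×II-2: X^BX^B|X^BX^b
B/III-2 un II-1×II-2: X^BX^B|X^BX^b
⇒ B over [I-1,I-2,II-1,II-2,III-1,III-2]: 10 consistent

I-1 ∈ {X^BX^B, X^BX^b}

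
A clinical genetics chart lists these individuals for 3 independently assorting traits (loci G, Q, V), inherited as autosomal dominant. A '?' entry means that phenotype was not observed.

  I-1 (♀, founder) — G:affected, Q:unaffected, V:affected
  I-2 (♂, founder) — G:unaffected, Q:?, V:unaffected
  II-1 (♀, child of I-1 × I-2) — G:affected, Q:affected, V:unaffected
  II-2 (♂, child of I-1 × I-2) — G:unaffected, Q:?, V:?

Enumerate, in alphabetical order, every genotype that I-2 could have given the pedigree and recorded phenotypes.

I-2 ∈ {gg QQ vv, gg Qq vv}

G/I-1 aff ·: Gg
G/I-2 un ·: gg
G/II-1 aff I-1×I-2: Gg
G/II-2 un I-1×I-2: gg
⇒ G over [I-1,I-2,II-1,II-2]: 1 consistent
Q/I-1 un ·: qq
Q/I-2 ? ·: Qq|QQ
Q/II-1 aff I-1×I-2: Qq
Q/II-2 ? I-1×I-2: qq|Qq
⇒ Q over [I-1,I-2,II-1,II-2]: 3 consistent
V/I-1 aff ·: Vv
V/I-2 un ·: vv
V/II-1 un I-1×I-2: vv
V/II-2 ? I-1×I-2: vv|Vv
⇒ V over [I-1,I-2,II-1,II-2]: 2 consistent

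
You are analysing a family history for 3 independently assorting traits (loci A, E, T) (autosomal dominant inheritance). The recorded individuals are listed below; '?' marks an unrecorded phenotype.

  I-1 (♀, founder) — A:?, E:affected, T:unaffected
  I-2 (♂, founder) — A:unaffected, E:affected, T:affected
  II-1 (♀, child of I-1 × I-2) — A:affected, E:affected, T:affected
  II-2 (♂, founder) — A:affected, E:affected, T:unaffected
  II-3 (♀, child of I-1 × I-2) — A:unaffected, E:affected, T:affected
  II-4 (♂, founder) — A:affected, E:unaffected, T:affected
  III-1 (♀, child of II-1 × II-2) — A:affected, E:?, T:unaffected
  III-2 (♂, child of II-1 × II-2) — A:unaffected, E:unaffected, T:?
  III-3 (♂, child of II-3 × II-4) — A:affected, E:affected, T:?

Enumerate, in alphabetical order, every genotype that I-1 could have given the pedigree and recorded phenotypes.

I-1 ∈ {Aa EE tt, Aa Ee tt}

A/I-1 ? ·: Aa
A/I-2 un ·: aa
A/II-1 aff I-1×I-2: Aa
A/II-2 aff ·: Aa
A/II-3 un I-1×I-2: aa
A/II-4 aff ·: Aa|AA
A/III-1 aff II-1×II-2: Aa|AA
A/III-2 un II-1×II-2: aa
A/III-3 aff II-3×II-4: Aa
⇒ A over [I-1,I-2,II-1,II-2,II-3,II-4,III-1,III-2,III-3]: 4 consistent
E/I-1 aff ·: Ee|EE
E/I-2 aff ·: Ee|EE
E/II-1 aff I-1×I-2: Ee
E/II-2 aff ·: Ee
E/II-3 aff I-1×I-2: Ee|EE
E/II-4 un ·: ee
E/III-1 ? II-1×II-2: ee|Ee|EE
E/III-2 un II-1×II-2: ee
E/III-3 aff II-3×II-4: Ee
⇒ E over [I-1,I-2,II-1,II-2,II-3,II-4,III-1,III-2,III-3]: 18 consistent
T/I-1 un ·: tt
T/I-2 aff ·: Tt|TT
T/II-1 aff I-1×I-2: Tt
T/II-2 un ·: tt
T/II-3 aff I-1×I-2: Tt
T/II-4 aff ·: Tt|TT
T/III-1 un II-1×II-2: tt
T/III-2 ? II-1×II-2: tt|Tt
T/III-3 ? II-3×II-4: tt|Tt|TT
⇒ T over [I-1,I-2,II-1,II-2,II-3,II-4,III-1,III-2,III-3]: 20 consistent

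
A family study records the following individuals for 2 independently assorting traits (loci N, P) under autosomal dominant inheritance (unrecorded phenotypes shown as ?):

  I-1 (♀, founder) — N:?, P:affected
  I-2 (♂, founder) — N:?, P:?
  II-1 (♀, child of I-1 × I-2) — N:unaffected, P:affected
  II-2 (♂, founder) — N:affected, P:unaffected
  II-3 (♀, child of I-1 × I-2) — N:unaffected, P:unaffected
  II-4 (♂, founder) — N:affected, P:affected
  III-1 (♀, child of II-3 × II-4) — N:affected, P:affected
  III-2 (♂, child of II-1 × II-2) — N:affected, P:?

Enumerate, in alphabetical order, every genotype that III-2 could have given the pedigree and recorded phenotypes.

N/I-1 ? ·: nn|Nn
N/I-2 ? ·: nn|Nn
N/II-1 un I-1×I-2: nn
N/II-2 aff ·: Nn|NN
N/II-3 un I-1×I-2: nn
N/II-4 aff ·: Nn|NN
N/III-1 aff II-3×II-4: Nn
N/III-2 aff II-1×II-2: Nn
⇒ N over [I-1,I-2,II-1,II-2,II-3,II-4,III-1,III-2]: 16 consistent
P/I-1 aff ·: Pp
P/I-2 ? ·: pp|Pp
P/II-1 aff I-1×I-2: Pp|PP
P/II-2 un ·: pp
P/II-3 un I-1×I-2: pp
P/II-4 aff ·: Pp|PP
P/III-1 aff II-3×II-4: Pp
P/III-2 ? II-1×II-2: pp|Pp
⇒ P over [I-1,I-2,II-1,II-2,II-3,II-4,III-1,III-2]: 10 consistent

III-2 ∈ {Nn Pp, Nn pp}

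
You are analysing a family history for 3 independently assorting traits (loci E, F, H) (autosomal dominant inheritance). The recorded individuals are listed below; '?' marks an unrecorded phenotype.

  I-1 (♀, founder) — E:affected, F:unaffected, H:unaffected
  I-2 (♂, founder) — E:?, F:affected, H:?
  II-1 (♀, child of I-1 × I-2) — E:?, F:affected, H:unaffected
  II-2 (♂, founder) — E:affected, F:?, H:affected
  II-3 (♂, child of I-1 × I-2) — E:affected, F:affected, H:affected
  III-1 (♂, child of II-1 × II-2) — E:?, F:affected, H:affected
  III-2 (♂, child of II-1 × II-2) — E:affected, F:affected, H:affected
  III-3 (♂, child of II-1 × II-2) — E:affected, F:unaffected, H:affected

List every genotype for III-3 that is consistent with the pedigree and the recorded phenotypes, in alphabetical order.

III-3 ∈ {EE ff Hh, Ee ff Hh}

E/I-1 aff ·: Ee|EE
E/I-2 ? ·: ee|Ee|EE
E/II-1 ? I-1×I-2: ee|Ee|EE
E/II-2 aff ·: Ee|EE
E/II-3 aff I-1×I-2: Ee|EE
E/III-1 ? II-1×II-2: ee|Ee|EE
E/III-2 aff II-1×II-2: Ee|EE
E/III-3 aff II-1×II-2: Ee|EE
⇒ E over [I-1,I-2,II-1,II-2,II-3,III-1,III-2,III-3]: 232 consistent
F/I-1 un ·: ff
F/I-2 aff ·: Ff|FF
F/II-1 aff I-1×I-2: Ff
F/II-2 ? ·: ff|Ff
F/II-3 aff I-1×I-2: Ff
F/III-1 aff II-1×II-2: Ff|FF
F/III-2 aff II-1×II-2: Ff|FF
F/III-3 un II-1×II-2: ff
⇒ F over [I-1,I-2,II-1,II-2,II-3,III-1,III-2,III-3]: 10 consistent
H/I-1 un ·: hh
H/I-2 ? ·: Hh
H/II-1 un I-1×I-2: hh
H/II-2 aff ·: Hh|HH
H/II-3 aff I-1×I-2: Hh
H/III-1 aff II-1×II-2: Hh
H/III-2 aff II-1×II-2: Hh
H/III-3 aff II-1×II-2: Hh
⇒ H over [I-1,I-2,II-1,II-2,II-3,III-1,III-2,III-3]: 2 consistent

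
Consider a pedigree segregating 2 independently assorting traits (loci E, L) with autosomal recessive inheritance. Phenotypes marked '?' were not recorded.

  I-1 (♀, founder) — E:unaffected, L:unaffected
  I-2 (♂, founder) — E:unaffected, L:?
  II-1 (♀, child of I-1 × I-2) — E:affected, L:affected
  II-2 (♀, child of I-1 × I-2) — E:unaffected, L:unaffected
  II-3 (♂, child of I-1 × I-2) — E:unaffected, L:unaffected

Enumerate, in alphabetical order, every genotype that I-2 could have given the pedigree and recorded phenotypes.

I-2 ∈ {Ee Ll, Ee ll}

E/I-1 un ·: Ee
E/I-2 un ·: Ee
E/II-1 aff I-1×I-2: ee
E/II-2 un I-1×I-2: EE|Ee
E/II-3 un I-1×I-2: EE|Ee
⇒ E over [I-1,I-2,II-1,II-2,II-3]: 4 consistent
L/I-1 un ·: Ll
L/I-2 ? ·: Ll|ll
L/II-1 aff I-1×I-2: ll
L/II-2 un I-1×I-2: LL|Ll
L/II-3 un I-1×I-2: LL|Ll
⇒ L over [I-1,I-2,II-1,II-2,II-3]: 5 consistent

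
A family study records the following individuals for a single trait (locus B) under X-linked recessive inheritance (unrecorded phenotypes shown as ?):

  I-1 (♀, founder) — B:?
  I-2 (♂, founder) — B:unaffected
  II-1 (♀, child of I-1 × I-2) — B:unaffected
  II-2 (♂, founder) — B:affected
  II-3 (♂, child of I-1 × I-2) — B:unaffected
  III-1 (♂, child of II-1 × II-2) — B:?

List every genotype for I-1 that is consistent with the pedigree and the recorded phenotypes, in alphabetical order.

I-1 ∈ {X^BX^B, X^BX^b}

B/I-1 ? ·: X^BX^B|X^BX^b
B/I-2 un ·: X^BY
B/II-1 un I-1×I-2: X^BX^B|X^BX^b
B/II-2 aff ·: X^bY
B/II-3 un I-1×I-2: X^BY
B/III-1 ? II-1×II-2: X^BY|X^bY
⇒ B over [I-1,I-2,II-1,II-2,II-3,III-1]: 4 consistent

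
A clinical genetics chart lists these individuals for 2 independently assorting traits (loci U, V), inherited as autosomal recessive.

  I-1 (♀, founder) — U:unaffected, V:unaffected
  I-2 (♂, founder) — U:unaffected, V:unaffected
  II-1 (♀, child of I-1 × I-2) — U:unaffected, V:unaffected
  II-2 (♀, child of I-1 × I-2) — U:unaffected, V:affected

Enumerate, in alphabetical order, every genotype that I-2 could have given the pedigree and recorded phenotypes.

U/I-1 un ·: UU|Uu
U/I-2 un ·: UU|Uu
U/II-1 un I-1×I-2: UU|Uu
U/II-2 un I-1×I-2: UU|Uu
⇒ U over [I-1,I-2,II-1,II-2]: 13 consistent
V/I-1 un ·: Vv
V/I-2 un ·: Vv
V/II-1 un I-1×I-2: VV|Vv
V/II-2 aff I-1×I-2: vv
⇒ V over [I-1,I-2,II-1,II-2]: 2 consistent

I-2 ∈ {UU Vv, Uu Vv}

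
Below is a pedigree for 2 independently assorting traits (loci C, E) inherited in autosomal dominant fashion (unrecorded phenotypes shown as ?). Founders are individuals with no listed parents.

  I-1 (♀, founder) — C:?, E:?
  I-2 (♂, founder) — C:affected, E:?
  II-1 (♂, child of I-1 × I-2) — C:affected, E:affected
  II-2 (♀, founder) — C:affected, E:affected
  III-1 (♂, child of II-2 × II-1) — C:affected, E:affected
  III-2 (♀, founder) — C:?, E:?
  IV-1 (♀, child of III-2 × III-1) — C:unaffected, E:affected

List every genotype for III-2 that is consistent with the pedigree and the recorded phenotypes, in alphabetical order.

C/I-1 ? ·: cc|Cc|CC
C/I-2 aff ·: Cc|CC
C/II-1 aff I-1×I-2: Cc|CC
C/II-2 aff ·: Cc|CC
C/III-1 aff II-2×II-1: Cc
C/III-2 ? ·: cc|Cc
C/IV-1 un III-2×III-1: cc
⇒ C over [I-1,I-2,II-1,II-2,III-1,III-2,IV-1]: 28 consistent
E/I-1 ? ·: ee|Ee|EE
E/I-2 ? ·: ee|Ee|EE
E/II-1 aff I-1×I-2: Ee|EE
E/II-2 aff ·: Ee|EE
E/III-1 aff II-2×II-1: Ee|EE
E/III-2 ? ·: ee|Ee|EE
E/IV-1 aff III-2×III-1: Ee|EE
⇒ E over [I-1,I-2,II-1,II-2,III-1,III-2,IV-1]: 178 consistent

III-2 ∈ {Cc EE, Cc Ee, Cc ee, cc EE, cc Ee, cc ee}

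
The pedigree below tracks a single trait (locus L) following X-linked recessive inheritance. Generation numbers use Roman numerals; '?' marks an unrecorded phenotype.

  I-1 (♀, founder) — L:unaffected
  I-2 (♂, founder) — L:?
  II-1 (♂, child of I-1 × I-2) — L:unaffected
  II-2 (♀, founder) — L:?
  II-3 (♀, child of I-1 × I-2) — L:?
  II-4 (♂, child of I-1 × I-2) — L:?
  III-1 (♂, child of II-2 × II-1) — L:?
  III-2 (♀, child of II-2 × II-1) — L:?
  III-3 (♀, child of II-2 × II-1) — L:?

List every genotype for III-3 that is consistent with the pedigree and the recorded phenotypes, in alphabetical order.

L/I-1 un ·: X^LX^L|X^LX^l
L/I-2 ? ·: X^LY|X^lY
L/II-1 un I-1×I-2: X^LY
L/II-2 ? ·: X^LX^L|X^LX^l|X^lX^l
L/II-3 ? I-1×I-2: X^LX^L|X^LX^l|X^lX^l
L/II-4 ? I-1×I-2: X^LY|X^lY
L/III-1 ? II-2×II-1: X^LY|X^lY
L/III-2 ? II-2×II-1: X^LX^L|X^LX^l
L/III-3 ? II-2×II-1: X^LX^L|X^LX^l
⇒ L over [I-1,I-2,II-1,II-2,II-3,II-4,III-1,III-2,III-3]: 100 consistent

III-3 ∈ {X^LX^L, X^LX^l}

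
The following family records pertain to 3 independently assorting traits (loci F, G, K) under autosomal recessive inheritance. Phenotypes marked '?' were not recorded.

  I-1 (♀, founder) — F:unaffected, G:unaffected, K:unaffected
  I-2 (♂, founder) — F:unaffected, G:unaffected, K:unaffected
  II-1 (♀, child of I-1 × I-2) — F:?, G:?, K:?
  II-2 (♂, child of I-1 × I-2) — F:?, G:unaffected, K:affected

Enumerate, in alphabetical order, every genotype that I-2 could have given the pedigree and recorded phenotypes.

I-2 ∈ {FF GG Kk, FF Gg Kk, Ff GG Kk, Ff Gg Kk}

F/I-1 un ·: FF|Ff
F/I-2 un ·: FF|Ff
F/II-1 ? I-1×I-2: FF|Ff|ff
F/II-2 ? I-1×I-2: FF|Ff|ff
⇒ F over [I-1,I-2,II-1,II-2]: 18 consistent
G/I-1 un ·: GG|Gg
G/I-2 un ·: GG|Gg
G/II-1 ? I-1×I-2: GG|Gg|gg
G/II-2 un I-1×I-2: GG|Gg
⇒ G over [I-1,I-2,II-1,II-2]: 15 consistent
K/I-1 un ·: Kk
K/I-2 un ·: Kk
K/II-1 ? I-1×I-2: KK|Kk|kk
K/II-2 aff I-1×I-2: kk
⇒ K over [I-1,I-2,II-1,II-2]: 3 consistent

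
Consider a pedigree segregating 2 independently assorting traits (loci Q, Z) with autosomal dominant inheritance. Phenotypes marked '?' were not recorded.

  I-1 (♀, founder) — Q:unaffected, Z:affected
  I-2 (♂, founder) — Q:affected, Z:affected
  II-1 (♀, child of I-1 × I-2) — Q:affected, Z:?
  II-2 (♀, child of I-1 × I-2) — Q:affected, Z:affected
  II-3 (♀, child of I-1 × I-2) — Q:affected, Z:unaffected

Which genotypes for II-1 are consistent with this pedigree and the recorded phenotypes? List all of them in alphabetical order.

II-1 ∈ {Qq ZZ, Qq Zz, Qq zz}

Q/I-1 un ·: qq
Q/I-2 aff ·: Qq|QQ
Q/II-1 aff I-1×I-2: Qq
Q/II-2 aff I-1×I-2: Qq
Q/II-3 aff I-1×I-2: Qq
⇒ Q over [I-1,I-2,II-1,II-2,II-3]: 2 consistent
Z/I-1 aff ·: Zz
Z/I-2 aff ·: Zz
Z/II-1 ? I-1×I-2: zz|Zz|ZZ
Z/II-2 aff I-1×I-2: Zz|ZZ
Z/II-3 un I-1×I-2: zz
⇒ Z over [I-1,I-2,II-1,II-2,II-3]: 6 consistent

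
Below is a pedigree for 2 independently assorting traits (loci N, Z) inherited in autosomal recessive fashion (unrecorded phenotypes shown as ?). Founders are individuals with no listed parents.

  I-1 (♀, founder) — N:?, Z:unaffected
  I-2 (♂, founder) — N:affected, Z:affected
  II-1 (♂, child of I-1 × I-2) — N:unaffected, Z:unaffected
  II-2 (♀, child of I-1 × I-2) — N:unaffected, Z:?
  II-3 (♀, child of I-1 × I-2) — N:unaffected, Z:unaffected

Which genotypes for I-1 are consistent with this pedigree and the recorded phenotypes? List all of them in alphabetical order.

N/I-1 ? ·: NN|Nn
N/I-2 aff ·: nn
N/II-1 un I-1×I-2: Nn
N/II-2 un I-1×I-2: Nn
N/II-3 un I-1×I-2: Nn
⇒ N over [I-1,I-2,II-1,II-2,II-3]: 2 consistent
Z/I-1 un ·: ZZ|Zz
Z/I-2 aff ·: zz
Z/II-1 un I-1×I-2: Zz
Z/II-2 ? I-1×I-2: Zz|zz
Z/II-3 un I-1×I-2: Zz
⇒ Z over [I-1,I-2,II-1,II-2,II-3]: 3 consistent

I-1 ∈ {NN ZZ, NN Zz, Nn ZZ, Nn Zz}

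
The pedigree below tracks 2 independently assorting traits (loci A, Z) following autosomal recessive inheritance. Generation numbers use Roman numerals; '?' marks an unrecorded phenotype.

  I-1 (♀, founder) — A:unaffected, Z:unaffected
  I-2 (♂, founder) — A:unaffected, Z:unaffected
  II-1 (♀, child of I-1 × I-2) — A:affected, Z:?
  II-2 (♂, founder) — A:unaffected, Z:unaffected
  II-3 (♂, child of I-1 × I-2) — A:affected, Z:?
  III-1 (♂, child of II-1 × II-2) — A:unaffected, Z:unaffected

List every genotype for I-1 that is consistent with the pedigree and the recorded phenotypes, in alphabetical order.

A/I-1 un ·: Aa
A/I-2 un ·: Aa
A/II-1 aff I-1×I-2: aa
A/II-2 un ·: AA|Aa
A/II-3 aff I-1×I-2: aa
A/III-1 un II-1×II-2: Aa
⇒ A over [I-1,I-2,II-1,II-2,II-3,III-1]: 2 consistent
Z/I-1 un ·: ZZ|Zz
Z/I-2 un ·: ZZ|Zz
Z/II-1 ? I-1×I-2: ZZ|Zz|zz
Z/II-2 un ·: ZZ|Zz
Z/II-3 ? I-1×I-2: ZZ|Zz|zz
Z/III-1 un II-1×II-2: ZZ|Zz
⇒ Z over [I-1,I-2,II-1,II-2,II-3,III-1]: 58 consistent

I-1 ∈ {Aa ZZ, Aa Zz}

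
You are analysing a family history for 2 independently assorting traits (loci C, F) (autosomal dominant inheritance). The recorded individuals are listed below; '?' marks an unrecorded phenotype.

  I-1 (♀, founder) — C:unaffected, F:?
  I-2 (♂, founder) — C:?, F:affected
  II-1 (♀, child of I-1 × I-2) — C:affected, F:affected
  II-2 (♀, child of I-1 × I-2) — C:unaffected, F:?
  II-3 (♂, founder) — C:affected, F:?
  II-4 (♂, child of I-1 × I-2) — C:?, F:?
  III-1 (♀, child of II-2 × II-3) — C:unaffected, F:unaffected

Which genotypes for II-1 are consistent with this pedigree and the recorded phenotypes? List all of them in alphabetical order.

II-1 ∈ {Cc FF, Cc Ff}

C/I-1 un ·: cc
C/I-2 ? ·: Cc
C/II-1 aff I-1×I-2: Cc
C/II-2 un I-1×I-2: cc
C/II-3 aff ·: Cc
C/II-4 ? I-1×I-2: cc|Cc
C/III-1 un II-2×II-3: cc
⇒ C over [I-1,I-2,II-1,II-2,II-3,II-4,III-1]: 2 consistent
F/I-1 ? ·: ff|Ff|FF
F/I-2 aff ·: Ff|FF
F/II-1 aff I-1×I-2: Ff|FF
F/II-2 ? I-1×I-2: ff|Ff
F/II-3 ? ·: ff|Ff
F/II-4 ? I-1×I-2: ff|Ff|FF
F/III-1 un II-2×II-3: ff
⇒ F over [I-1,I-2,II-1,II-2,II-3,II-4,III-1]: 50 consistent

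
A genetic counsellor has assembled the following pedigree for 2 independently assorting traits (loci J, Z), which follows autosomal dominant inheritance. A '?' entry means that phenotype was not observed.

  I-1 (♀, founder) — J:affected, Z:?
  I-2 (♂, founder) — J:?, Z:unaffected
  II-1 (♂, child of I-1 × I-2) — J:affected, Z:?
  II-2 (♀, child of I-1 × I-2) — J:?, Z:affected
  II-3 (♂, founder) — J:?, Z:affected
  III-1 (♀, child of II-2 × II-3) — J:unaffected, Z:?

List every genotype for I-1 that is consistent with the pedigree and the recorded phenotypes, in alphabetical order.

J/I-1 aff ·: Jj|JJ
J/I-2 ? ·: jj|Jj|JJ
J/II-1 aff I-1×I-2: Jj|JJ
J/II-2 ? I-1×I-2: jj|Jj
J/II-3 ? ·: jj|Jj
J/III-1 un II-2×II-3: jj
⇒ J over [I-1,I-2,II-1,II-2,II-3,III-1]: 22 consistent
Z/I-1 ? ·: Zz|ZZ
Z/I-2 un ·: zz
Z/II-1 ? I-1×I-2: zz|Zz
Z/II-2 aff I-1×I-2: Zz
Z/II-3 aff ·: Zz|ZZ
Z/III-1 ? II-2×II-3: zz|Zz|ZZ
⇒ Z over [I-1,I-2,II-1,II-2,II-3,III-1]: 15 consistent

I-1 ∈ {JJ ZZ, JJ Zz, Jj ZZ, Jj Zz}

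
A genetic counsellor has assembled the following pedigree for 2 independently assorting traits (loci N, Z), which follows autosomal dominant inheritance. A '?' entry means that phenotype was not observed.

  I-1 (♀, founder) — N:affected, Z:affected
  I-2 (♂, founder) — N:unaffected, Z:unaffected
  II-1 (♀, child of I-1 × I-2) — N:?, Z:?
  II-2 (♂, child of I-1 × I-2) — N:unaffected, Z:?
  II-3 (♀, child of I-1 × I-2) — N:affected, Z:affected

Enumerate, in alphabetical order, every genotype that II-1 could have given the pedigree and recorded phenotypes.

II-1 ∈ {Nn Zz, Nn zz, nn Zz, nn zz}

N/I-1 aff ·: Nn
N/I-2 un ·: nn
N/II-1 ? I-1×I-2: nn|Nn
N/II-2 un I-1×I-2: nn
N/II-3 aff I-1×I-2: Nn
⇒ N over [I-1,I-2,II-1,II-2,II-3]: 2 consistent
Z/I-1 aff ·: Zz|ZZ
Z/I-2 un ·: zz
Z/II-1 ? I-1×I-2: zz|Zz
Z/II-2 ? I-1×I-2: zz|Zz
Z/II-3 aff I-1×I-2: Zz
⇒ Z over [I-1,I-2,II-1,II-2,II-3]: 5 consistent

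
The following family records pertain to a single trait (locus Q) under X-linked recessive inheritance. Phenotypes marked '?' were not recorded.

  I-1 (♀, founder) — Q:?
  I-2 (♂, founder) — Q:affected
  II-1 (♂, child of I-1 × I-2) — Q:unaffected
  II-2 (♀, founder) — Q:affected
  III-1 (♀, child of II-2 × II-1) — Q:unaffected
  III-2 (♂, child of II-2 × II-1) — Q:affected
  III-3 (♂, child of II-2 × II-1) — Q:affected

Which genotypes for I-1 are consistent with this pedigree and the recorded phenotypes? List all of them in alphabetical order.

Q/I-1 ? ·: X^QX^Q|X^QX^q
Q/I-2 aff ·: X^qY
Q/II-1 un I-1×I-2: X^QY
Q/II-2 aff ·: X^qX^q
Q/III-1 un II-2×II-1: X^QX^q
Q/III-2 aff II-2×II-1: X^qY
Q/III-3 aff II-2×II-1: X^qY
⇒ Q over [I-1,I-2,II-1,II-2,III-1,III-2,III-3]: 2 consistent

I-1 ∈ {X^QX^Q, X^QX^q}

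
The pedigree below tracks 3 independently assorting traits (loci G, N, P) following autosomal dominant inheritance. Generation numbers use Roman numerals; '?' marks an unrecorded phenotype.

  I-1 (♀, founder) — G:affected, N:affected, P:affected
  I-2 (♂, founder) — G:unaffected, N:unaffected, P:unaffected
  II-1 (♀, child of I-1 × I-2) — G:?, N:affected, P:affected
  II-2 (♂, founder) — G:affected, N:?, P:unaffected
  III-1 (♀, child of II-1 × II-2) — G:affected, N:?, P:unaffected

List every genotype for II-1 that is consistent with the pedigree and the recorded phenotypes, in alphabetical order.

G/I-1 aff ·: Gg|GG
G/I-2 un ·: gg
G/II-1 ? I-1×I-2: gg|Gg
G/II-2 aff ·: Gg|GG
G/III-1 aff II-1×II-2: Gg|GG
⇒ G over [I-1,I-2,II-1,II-2,III-1]: 10 consistent
N/I-1 aff ·: Nn|NN
N/I-2 un ·: nn
N/II-1 aff I-1×I-2: Nn
N/II-2 ? ·: nn|Nn|NN
N/III-1 ? II-1×II-2: nn|Nn|NN
⇒ N over [I-1,I-2,II-1,II-2,III-1]: 14 consistent
P/I-1 aff ·: Pp|PP
P/I-2 un ·: pp
P/II-1 aff I-1×I-2: Pp
P/II-2 un ·: pp
P/III-1 un II-1×II-2: pp
⇒ P over [I-1,I-2,II-1,II-2,III-1]: 2 consistent

II-1 ∈ {Gg Nn Pp, gg Nn Pp}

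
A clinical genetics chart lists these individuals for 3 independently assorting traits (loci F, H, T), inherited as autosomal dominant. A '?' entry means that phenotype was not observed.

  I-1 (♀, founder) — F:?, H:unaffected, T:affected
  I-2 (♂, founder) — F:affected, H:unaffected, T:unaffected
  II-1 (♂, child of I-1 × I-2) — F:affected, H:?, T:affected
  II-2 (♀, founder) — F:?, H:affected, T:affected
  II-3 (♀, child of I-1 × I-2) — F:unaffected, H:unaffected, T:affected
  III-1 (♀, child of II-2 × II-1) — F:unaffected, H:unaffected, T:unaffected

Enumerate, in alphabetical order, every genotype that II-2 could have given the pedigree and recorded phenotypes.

II-2 ∈ {Ff Hh Tt, ff Hh Tt}

F/I-1 ? ·: ff|Ff
F/I-2 aff ·: Ff
F/II-1 aff I-1×I-2: Ff
F/II-2 ? ·: ff|Ff
F/II-3 un I-1×I-2: ff
F/III-1 un II-2×II-1: ff
⇒ F over [I-1,I-2,II-1,II-2,II-3,III-1]: 4 consistent
H/I-1 un ·: hh
H/I-2 un ·: hh
H/II-1 ? I-1×I-2: hh
H/II-2 aff ·: Hh
H/II-3 un I-1×I-2: hh
H/III-1 un II-2×II-1: hh
⇒ H over [I-1,I-2,II-1,II-2,II-3,III-1]: 1 consistent
T/I-1 aff ·: Tt|TT
T/I-2 un ·: tt
T/II-1 aff I-1×I-2: Tt
T/II-2 aff ·: Tt
T/II-3 aff I-1×I-2: Tt
T/III-1 un II-2×II-1: tt
⇒ T over [I-1,I-2,II-1,II-2,II-3,III-1]: 2 consistent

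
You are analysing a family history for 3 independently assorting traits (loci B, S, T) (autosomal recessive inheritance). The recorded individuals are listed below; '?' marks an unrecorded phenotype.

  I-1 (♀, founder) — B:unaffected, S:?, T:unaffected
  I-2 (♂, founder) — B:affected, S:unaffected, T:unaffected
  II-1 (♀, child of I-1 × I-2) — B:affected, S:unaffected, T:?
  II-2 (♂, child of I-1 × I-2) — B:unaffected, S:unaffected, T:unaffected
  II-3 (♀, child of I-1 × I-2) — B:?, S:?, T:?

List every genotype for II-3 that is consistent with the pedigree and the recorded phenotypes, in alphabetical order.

II-3 ∈ {Bb SS TT, Bb SS Tt, Bb SS tt, Bb Ss TT, Bb Ss Tt, Bb Ss tt, Bb ss TT, Bb ss Tt, Bb ss tt, bb SS TT, bb SS Tt, bb SS tt, bb Ss TT, bb Ss Tt, bb Ss tt, bb ss TT, bb ss Tt, bb ss tt}

B/I-1 un ·: Bb
B/I-2 aff ·: bb
B/II-1 aff I-1×I-2: bb
B/II-2 un I-1×I-2: Bb
B/II-3 ? I-1×I-2: Bb|bb
⇒ B over [I-1,I-2,II-1,II-2,II-3]: 2 consistent
S/I-1 ? ·: SS|Ss|ss
S/I-2 un ·: SS|Ss
S/II-1 un I-1×I-2: SS|Ss
S/II-2 un I-1×I-2: SS|Ss
S/II-3 ? I-1×I-2: SS|Ss|ss
⇒ S over [I-1,I-2,II-1,II-2,II-3]: 32 consistent
T/I-1 un ·: TT|Tt
T/I-2 un ·: TT|Tt
T/II-1 ? I-1×I-2: TT|Tt|tt
T/II-2 un I-1×I-2: TT|Tt
T/II-3 ? I-1×I-2: TT|Tt|tt
⇒ T over [I-1,I-2,II-1,II-2,II-3]: 35 consistent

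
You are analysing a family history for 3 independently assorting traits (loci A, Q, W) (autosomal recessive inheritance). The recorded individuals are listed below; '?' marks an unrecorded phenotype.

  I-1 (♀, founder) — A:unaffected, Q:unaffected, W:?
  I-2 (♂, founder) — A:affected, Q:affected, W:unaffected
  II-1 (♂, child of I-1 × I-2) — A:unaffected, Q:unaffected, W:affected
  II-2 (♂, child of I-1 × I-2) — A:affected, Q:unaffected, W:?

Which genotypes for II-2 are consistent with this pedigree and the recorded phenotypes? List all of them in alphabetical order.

A/I-1 un ·: Aa
A/I-2 aff ·: aa
A/II-1 un I-1×I-2: Aa
A/II-2 aff I-1×I-2: aa
⇒ A over [I-1,I-2,II-1,II-2]: 1 consistent
Q/I-1 un ·: QQ|Qq
Q/I-2 aff ·: qq
Q/II-1 un I-1×I-2: Qq
Q/II-2 un I-1×I-2: Qq
⇒ Q over [I-1,I-2,II-1,II-2]: 2 consistent
W/I-1 ? ·: Ww|ww
W/I-2 un ·: Ww
W/II-1 aff I-1×I-2: ww
W/II-2 ? I-1×I-2: WW|Ww|ww
⇒ W over [I-1,I-2,II-1,II-2]: 5 consistent

II-2 ∈ {aa Qq WW, aa Qq Ww, aa Qq ww}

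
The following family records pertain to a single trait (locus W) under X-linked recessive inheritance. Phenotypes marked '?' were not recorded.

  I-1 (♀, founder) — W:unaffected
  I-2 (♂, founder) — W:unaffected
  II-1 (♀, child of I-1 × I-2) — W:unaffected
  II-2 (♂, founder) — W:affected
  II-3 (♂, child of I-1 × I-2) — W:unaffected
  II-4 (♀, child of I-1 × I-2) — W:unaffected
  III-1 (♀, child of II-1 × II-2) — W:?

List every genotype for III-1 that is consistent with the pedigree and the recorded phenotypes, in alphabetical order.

III-1 ∈ {X^WX^w, X^wX^w}

W/I-1 un ·: X^WX^W|X^WX^w
W/I-2 un ·: X^WY
W/II-1 un I-1×I-2: X^WX^W|X^WX^w
W/II-2 aff ·: X^wY
W/II-3 un I-1×I-2: X^WY
W/II-4 un I-1×I-2: X^WX^W|X^WX^w
W/III-1 ? II-1×II-2: X^WX^w|X^wX^w
⇒ W over [I-1,I-2,II-1,II-2,II-3,II-4,III-1]: 7 consistent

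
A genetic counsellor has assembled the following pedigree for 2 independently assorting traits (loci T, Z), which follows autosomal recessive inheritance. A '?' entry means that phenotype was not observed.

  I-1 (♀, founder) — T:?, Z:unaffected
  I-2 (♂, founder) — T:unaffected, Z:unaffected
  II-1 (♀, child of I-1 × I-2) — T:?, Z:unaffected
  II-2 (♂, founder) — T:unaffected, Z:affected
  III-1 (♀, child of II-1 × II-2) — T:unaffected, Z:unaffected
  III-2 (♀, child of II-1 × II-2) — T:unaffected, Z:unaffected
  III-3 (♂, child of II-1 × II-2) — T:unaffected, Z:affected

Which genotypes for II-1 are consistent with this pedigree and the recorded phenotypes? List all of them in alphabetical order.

T/I-1 ? ·: TT|Tt|tt
T/I-2 un ·: TT|Tt
T/II-1 ? I-1×I-2: TT|Tt|tt
T/II-2 un ·: TT|Tt
T/III-1 un II-1×II-2: TT|Tt
T/III-2 un II-1×II-2: TT|Tt
T/III-3 un II-1×II-2: TT|Tt
⇒ T over [I-1,I-2,II-1,II-2,III-1,III-2,III-3]: 120 consistent
Z/I-1 un ·: ZZ|Zz
Z/I-2 un ·: ZZ|Zz
Z/II-1 un I-1×I-2: Zz
Z/II-2 aff ·: zz
Z/III-1 un II-1×II-2: Zz
Z/III-2 un II-1×II-2: Zz
Z/III-3 aff II-1×II-2: zz
⇒ Z over [I-1,I-2,II-1,II-2,III-1,III-2,III-3]: 3 consistent

II-1 ∈ {TT Zz, Tt Zz, tt Zz}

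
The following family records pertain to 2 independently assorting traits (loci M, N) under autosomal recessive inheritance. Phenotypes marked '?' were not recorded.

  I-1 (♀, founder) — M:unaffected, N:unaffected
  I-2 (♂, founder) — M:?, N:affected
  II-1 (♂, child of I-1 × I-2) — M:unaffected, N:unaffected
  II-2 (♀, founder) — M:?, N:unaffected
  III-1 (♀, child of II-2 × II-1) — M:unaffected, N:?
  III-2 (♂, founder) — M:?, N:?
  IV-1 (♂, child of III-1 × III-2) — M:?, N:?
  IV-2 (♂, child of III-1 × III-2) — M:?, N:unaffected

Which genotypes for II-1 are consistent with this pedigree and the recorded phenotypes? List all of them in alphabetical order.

II-1 ∈ {MM Nn, Mm Nn}

M/I-1 un ·: MM|Mm
M/I-2 ? ·: MM|Mm|mm
M/II-1 un I-1×I-2: MM|Mm
M/II-2 ? ·: MM|Mm|mm
M/III-1 un II-2×II-1: MM|Mm
M/III-2 ? ·: MM|Mm|mm
M/IV-1 ? III-1×III-2: MM|Mm|mm
M/IV-2 ? III-1×III-2: MM|Mm|mm
⇒ M over [I-1,I-2,II-1,II-2,III-1,III-2,IV-1,IV-2]: 499 consistent
N/I-1 un ·: NN|Nn
N/I-2 aff ·: nn
N/II-1 un I-1×I-2: Nn
N/II-2 un ·: NN|Nn
N/III-1 ? II-2×II-1: NN|Nn|nn
N/III-2 ? ·: NN|Nn|nn
N/IV-1 ? III-1×III-2: NN|Nn|nn
N/IV-2 un III-1×III-2: NN|Nn
⇒ N over [I-1,I-2,II-1,II-2,III-1,III-2,IV-1,IV-2]: 78 consistent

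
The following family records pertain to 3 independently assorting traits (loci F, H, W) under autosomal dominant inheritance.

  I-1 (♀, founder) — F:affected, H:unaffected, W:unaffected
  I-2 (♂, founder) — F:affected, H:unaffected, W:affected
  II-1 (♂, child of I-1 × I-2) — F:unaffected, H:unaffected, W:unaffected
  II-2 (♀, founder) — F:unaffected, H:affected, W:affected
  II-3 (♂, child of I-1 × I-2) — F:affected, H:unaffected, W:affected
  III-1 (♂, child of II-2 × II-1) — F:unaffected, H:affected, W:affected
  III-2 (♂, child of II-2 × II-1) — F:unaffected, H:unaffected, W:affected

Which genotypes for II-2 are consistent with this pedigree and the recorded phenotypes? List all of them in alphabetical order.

II-2 ∈ {ff Hh WW, ff Hh Ww}

F/I-1 aff ·: Ff
F/I-2 aff ·: Ff
F/II-1 un I-1×I-2: ff
F/II-2 un ·: ff
F/II-3 aff I-1×I-2: Ff|FF
F/III-1 un II-2×II-1: ff
F/III-2 un II-2×II-1: ff
⇒ F over [I-1,I-2,II-1,II-2,II-3,III-1,III-2]: 2 consistent
H/I-1 un ·: hh
H/I-2 un ·: hh
H/II-1 un I-1×I-2: hh
H/II-2 aff ·: Hh
H/II-3 un I-1×I-2: hh
H/III-1 aff II-2×II-1: Hh
H/III-2 un II-2×II-1: hh
⇒ H over [I-1,I-2,II-1,II-2,II-3,III-1,III-2]: 1 consistent
W/I-1 un ·: ww
W/I-2 aff ·: Ww
W/II-1 un I-1×I-2: ww
W/II-2 aff ·: Ww|WW
W/II-3 aff I-1×I-2: Ww
W/III-1 aff II-2×II-1: Ww
W/III-2 aff II-2×II-1: Ww
⇒ W over [I-1,I-2,II-1,II-2,II-3,III-1,III-2]: 2 consistent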